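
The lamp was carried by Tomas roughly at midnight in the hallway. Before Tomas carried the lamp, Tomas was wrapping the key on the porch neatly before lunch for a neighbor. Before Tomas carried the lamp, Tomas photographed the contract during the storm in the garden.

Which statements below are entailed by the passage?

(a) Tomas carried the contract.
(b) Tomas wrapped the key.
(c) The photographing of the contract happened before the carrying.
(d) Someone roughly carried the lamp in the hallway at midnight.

(c), (d)

(a) Not entailed — Tomas carried the lamp, not the contract; the contract belongs to the photographing event.
(b) Not entailed — 'was wrapping' is progressive on an accomplishment; it does not entail the completed 'wrapped'.
(c) Entailed — the narrative places the photographing before the carrying.
(d) Entailed — this follows by dropping conjuncts from the carrying event's description.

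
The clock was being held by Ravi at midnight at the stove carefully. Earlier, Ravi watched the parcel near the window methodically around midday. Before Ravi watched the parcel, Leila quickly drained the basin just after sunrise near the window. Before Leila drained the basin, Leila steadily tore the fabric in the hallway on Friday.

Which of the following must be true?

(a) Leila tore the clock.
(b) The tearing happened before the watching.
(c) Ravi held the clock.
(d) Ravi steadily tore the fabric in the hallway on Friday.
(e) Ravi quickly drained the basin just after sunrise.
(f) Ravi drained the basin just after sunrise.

(b), (c)

(a) Not entailed — Leila tore the fabric, not the clock; the clock belongs to the holding event.
(b) Entailed — the narrative places the tearing before the watching.
(c) Entailed — 'hold' is an activity; 'was holding' entails that some holding happened, so 'held' holds.
(d) Not entailed — the passage has Leila tearing the fabric, not Ravi.
(e) Not entailed — the passage has Leila draining the basin, not Ravi.
(f) Not entailed — the passage has Leila draining the basin, not Ravi.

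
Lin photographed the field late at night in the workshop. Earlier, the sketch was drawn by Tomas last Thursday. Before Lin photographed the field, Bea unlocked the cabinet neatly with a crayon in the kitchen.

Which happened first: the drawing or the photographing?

The connectives place the drawing before the photographing.

the drawing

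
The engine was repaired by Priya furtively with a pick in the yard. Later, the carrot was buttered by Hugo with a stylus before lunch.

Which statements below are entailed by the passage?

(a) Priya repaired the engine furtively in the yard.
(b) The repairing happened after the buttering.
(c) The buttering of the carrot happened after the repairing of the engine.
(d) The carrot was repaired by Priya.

(a), (c)

(a) Entailed — dropping 'with a pick' leaves a sub-description the original still satisfies.
(b) Not entailed — the narrative places the repairing before the buttering, not after.
(c) Entailed — the narrative places the repairing before the buttering.
(d) Not entailed — Priya repaired the engine, not the carrot; the carrot belongs to the buttering event.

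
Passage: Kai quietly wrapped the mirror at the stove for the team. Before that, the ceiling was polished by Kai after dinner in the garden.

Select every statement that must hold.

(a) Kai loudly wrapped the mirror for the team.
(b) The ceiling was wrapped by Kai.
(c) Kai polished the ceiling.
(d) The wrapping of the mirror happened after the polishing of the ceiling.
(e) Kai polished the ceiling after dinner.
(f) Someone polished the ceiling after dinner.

(a) Not entailed — 'loudly' adds a manner not in (and inconsistent with) the original.
(b) Not entailed — Kai wrapped the mirror, not the ceiling; the ceiling belongs to the polishing event.
(c) Entailed — this follows by dropping conjuncts from the polishing event's description.
(d) Entailed — the narrative places the polishing before the wrapping.
(e) Entailed — this follows by dropping conjuncts from the polishing event's description.
(f) Entailed — every conjunct here is already in the original polishing event.

(c), (d), (e), (f)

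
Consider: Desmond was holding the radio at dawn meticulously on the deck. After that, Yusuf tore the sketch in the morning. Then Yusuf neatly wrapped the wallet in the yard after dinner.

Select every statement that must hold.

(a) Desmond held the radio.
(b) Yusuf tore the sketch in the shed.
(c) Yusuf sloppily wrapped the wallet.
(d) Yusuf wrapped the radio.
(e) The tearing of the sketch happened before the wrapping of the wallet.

(a), (e)

(a) Entailed — 'hold' is an activity; 'was holding' entails that some holding happened, so 'held' holds.
(b) Not entailed — 'in the shed' adds information not in the original event.
(c) Not entailed — 'sloppily' adds a manner not in (and inconsistent with) the original.
(d) Not entailed — Yusuf wrapped the wallet, not the radio; the radio belongs to the holding event.
(e) Entailed — the narrative places the tearing before the wrapping.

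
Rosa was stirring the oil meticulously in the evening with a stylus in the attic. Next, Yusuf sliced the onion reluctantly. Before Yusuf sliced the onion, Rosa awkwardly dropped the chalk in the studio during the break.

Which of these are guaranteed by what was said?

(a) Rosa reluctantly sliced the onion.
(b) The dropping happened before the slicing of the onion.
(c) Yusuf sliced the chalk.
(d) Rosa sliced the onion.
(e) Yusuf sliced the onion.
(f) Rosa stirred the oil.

(b), (e), (f)

(a) Not entailed — the passage has Yusuf slicing the onion, not Rosa.
(b) Entailed — the narrative places the dropping before the slicing.
(c) Not entailed — Yusuf sliced the onion, not the chalk; the chalk belongs to the dropping event.
(d) Not entailed — the passage has Yusuf slicing the onion, not Rosa.
(e) Entailed — dropping 'reluctantly' leaves a sub-description the original still satisfies.
(f) Entailed — 'stir' is an activity; 'was stirring' entails that some stirring happened, so 'stirred' holds.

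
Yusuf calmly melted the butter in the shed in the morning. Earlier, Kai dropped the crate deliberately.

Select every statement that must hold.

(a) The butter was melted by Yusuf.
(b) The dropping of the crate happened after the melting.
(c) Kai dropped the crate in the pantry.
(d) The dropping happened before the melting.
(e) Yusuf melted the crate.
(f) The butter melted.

(a), (d), (f)

(a) Entailed — every conjunct here is already in the original melting event.
(b) Not entailed — the narrative places the dropping before the melting, not after.
(c) Not entailed — 'in the pantry' adds information not in the original event.
(d) Entailed — the narrative places the dropping before the melting.
(e) Not entailed — Yusuf melted the butter, not the crate; the crate belongs to the dropping event.
(f) Entailed — 'Yusuf melted the butter' is causative; it entails the inchoative 'the butter melted'.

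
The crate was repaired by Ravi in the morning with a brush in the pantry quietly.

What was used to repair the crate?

a brush

'with a brush' marks the instrument of the repairing event.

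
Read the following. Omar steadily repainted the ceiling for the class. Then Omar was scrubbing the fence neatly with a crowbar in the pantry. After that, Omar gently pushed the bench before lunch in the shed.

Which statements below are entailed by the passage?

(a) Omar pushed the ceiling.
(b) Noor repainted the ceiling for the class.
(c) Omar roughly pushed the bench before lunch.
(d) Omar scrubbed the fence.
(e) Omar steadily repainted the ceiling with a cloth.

(a) Not entailed — Omar pushed the bench, not the ceiling; the ceiling belongs to the repainting event.
(b) Not entailed — the passage has Omar repainting the ceiling, not Noor.
(c) Not entailed — 'roughly' adds a manner not in (and inconsistent with) the original.
(d) Entailed — 'scrub' is an activity; 'was scrubbing' entails that some scrubbing happened, so 'scrubbed' holds.
(e) Not entailed — 'with a cloth' adds information not in the original event.

(d)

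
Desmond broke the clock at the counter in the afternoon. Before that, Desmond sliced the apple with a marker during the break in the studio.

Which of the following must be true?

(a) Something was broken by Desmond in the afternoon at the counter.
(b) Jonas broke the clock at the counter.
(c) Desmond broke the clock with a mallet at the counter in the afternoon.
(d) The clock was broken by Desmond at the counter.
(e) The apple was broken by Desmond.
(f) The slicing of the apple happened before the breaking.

(a) Entailed — this follows by dropping conjuncts from the breaking event's description.
(b) Not entailed — the passage has Desmond breaking the clock, not Jonas.
(c) Not entailed — 'with a mallet' adds information not in the original event.
(d) Entailed — the original entails any weakening of itself; this just drops 'in the afternoon'.
(e) Not entailed — Desmond broke the clock, not the apple; the apple belongs to the slicing event.
(f) Entailed — the narrative places the slicing before the breaking.

(a), (d), (f)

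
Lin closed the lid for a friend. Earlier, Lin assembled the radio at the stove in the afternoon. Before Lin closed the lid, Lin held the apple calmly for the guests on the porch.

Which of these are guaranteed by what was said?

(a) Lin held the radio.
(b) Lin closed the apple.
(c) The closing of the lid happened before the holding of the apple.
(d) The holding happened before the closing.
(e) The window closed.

(a) Not entailed — Lin held the apple, not the radio; the radio belongs to the assembling event.
(b) Not entailed — Lin closed the lid, not the apple; the apple belongs to the holding event.
(c) Not entailed — the narrative places the holding before the closing, not after.
(d) Entailed — the narrative places the holding before the closing.
(e) Not entailed — the lid is what closed, not the window.

(d)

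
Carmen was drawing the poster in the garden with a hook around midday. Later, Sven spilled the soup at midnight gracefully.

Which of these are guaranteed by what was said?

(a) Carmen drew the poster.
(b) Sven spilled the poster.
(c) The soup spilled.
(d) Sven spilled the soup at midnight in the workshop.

(a) Not entailed — 'was drawing' is progressive on an accomplishment; it does not entail the completed 'drew'.
(b) Not entailed — Sven spilled the soup, not the poster; the poster belongs to the drawing event.
(c) Entailed — 'Sven spilled the soup' is causative; it entails the inchoative 'the soup spilled'.
(d) Not entailed — 'in the workshop' adds information not in the original event.

(c)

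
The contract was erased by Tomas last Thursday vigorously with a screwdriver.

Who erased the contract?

'Tomas' marks the agent of the erasing event.

Tomas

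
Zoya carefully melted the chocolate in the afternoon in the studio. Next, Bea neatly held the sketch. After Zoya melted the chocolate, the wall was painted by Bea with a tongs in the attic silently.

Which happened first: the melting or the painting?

The connectives place the melting before the painting.

the melting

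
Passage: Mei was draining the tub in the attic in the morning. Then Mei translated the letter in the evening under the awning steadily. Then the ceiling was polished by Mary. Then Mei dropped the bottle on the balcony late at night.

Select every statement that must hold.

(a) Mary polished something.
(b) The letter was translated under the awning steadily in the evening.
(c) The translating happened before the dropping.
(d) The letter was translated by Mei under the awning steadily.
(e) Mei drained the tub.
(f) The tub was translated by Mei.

(a), (b), (c), (d)

(a) Entailed — this follows by dropping conjuncts from the polishing event's description.
(b) Entailed — the original entails any weakening of itself; this just generalizes the agent.
(c) Entailed — the narrative places the translating before the dropping.
(d) Entailed — dropping 'in the evening' leaves a sub-description the original still satisfies.
(e) Not entailed — 'was draining' is progressive on an accomplishment; it does not entail the completed 'drained'.
(f) Not entailed — Mei translated the letter, not the tub; the tub belongs to the draining event.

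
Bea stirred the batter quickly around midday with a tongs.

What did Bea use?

'with a tongs' marks the instrument of the stirring event.

a tongs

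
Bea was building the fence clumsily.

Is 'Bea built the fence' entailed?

no

'was building' is progressive; for an accomplishment like 'build the fence', it doesn't entail completion.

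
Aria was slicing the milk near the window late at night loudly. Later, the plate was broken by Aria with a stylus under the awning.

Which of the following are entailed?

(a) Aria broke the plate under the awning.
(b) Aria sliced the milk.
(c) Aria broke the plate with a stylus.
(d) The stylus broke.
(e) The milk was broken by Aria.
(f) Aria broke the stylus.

(a), (c)

(a) Entailed — dropping 'with a stylus' leaves a sub-description the original still satisfies.
(b) Not entailed — 'was slicing' is progressive on an accomplishment; it does not entail the completed 'sliced'.
(c) Entailed — the original entails any weakening of itself; this just drops 'under the awning'.
(d) Not entailed — the plate is what broke, not the stylus.
(e) Not entailed — Aria broke the plate, not the milk; the milk belongs to the slicing event.
(f) Not entailed — the stylus is the instrument, not what was broken.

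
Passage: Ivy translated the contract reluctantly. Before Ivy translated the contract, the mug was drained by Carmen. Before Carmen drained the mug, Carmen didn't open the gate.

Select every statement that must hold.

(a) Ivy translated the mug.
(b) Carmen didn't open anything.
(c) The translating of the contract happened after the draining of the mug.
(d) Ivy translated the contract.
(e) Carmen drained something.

(a) Not entailed — Ivy translated the contract, not the mug; the mug belongs to the draining event.
(b) Not entailed — the original only denies this specific event; Carmen may have opened something else.
(c) Entailed — the narrative places the draining before the translating.
(d) Entailed — dropping 'reluctantly' leaves a sub-description the original still satisfies.
(e) Entailed — the original entails any weakening of itself; this just generalizes the patient.

(c), (d), (e)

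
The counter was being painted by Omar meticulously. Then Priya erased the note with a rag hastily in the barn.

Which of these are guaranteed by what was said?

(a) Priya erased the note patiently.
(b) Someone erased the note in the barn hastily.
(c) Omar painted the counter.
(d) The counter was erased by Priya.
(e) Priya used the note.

(a) Not entailed — 'patiently' adds a manner not in (and inconsistent with) the original.
(b) Entailed — dropping 'with a rag' and generalizing the agent leaves a sub-description the original still satisfies.
(c) Not entailed — 'was painting' is progressive on an accomplishment; it does not entail the completed 'painted'.
(d) Not entailed — Priya erased the note, not the counter; the counter belongs to the painting event.
(e) Not entailed — the note is the patient, not an instrument — Priya used a rag.

(b)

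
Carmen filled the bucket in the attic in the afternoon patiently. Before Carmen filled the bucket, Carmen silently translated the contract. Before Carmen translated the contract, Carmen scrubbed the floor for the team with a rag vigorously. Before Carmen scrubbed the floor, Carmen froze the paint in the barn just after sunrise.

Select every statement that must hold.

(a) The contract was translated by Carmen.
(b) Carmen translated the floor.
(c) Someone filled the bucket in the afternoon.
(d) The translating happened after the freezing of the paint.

(a), (c), (d)

(a) Entailed — the original entails any weakening of itself; this just drops 'silently'.
(b) Not entailed — Carmen translated the contract, not the floor; the floor belongs to the scrubbing event.
(c) Entailed — every conjunct here is already in the original filling event.
(d) Entailed — the narrative places the freezing before the translating.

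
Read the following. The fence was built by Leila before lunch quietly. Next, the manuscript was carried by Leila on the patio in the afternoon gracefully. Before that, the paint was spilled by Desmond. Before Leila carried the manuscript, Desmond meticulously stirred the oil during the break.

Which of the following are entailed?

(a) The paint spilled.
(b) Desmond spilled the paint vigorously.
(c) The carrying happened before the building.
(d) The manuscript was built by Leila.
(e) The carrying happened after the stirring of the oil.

(a), (e)

(a) Entailed — 'Desmond spilled the paint' is causative; it entails the inchoative 'the paint spilled'.
(b) Not entailed — 'vigorously' adds information not in the original event.
(c) Not entailed — the narrative places the building before the carrying, not after.
(d) Not entailed — Leila built the fence, not the manuscript; the manuscript belongs to the carrying event.
(e) Entailed — the narrative places the stirring before the carrying.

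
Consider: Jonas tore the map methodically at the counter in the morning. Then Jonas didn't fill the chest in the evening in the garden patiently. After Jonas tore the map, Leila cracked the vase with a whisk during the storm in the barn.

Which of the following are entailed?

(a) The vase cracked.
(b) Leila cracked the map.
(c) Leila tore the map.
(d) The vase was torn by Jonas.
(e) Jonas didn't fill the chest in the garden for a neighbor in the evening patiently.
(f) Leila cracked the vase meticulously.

(a), (e)

(a) Entailed — 'Leila cracked the vase' is causative; it entails the inchoative 'the vase cracked'.
(b) Not entailed — Leila cracked the vase, not the map; the map belongs to the tearing event.
(c) Not entailed — the passage has Jonas tearing the map, not Leila.
(d) Not entailed — Jonas tore the map, not the vase; the vase belongs to the cracking event.
(e) Entailed — under negation, adding a further restriction is entailed: if no such filling event occurred, none occurred for a neighbor either.
(f) Not entailed — 'meticulously' adds information not in the original event.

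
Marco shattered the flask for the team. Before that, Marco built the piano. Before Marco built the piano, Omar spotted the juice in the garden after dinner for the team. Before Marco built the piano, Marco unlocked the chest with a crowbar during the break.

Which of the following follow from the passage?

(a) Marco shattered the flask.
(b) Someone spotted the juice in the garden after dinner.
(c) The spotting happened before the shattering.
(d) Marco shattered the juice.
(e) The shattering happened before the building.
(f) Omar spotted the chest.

(a) Entailed — the original entails any weakening of itself; this just drops 'for the team'.
(b) Entailed — every conjunct here is already in the original spotting event.
(c) Entailed — the narrative places the spotting before the shattering.
(d) Not entailed — Marco shattered the flask, not the juice; the juice belongs to the spotting event.
(e) Not entailed — the narrative places the building before the shattering, not after.
(f) Not entailed — Omar spotted the juice, not the chest; the chest belongs to the unlocking event.

(a), (b), (c)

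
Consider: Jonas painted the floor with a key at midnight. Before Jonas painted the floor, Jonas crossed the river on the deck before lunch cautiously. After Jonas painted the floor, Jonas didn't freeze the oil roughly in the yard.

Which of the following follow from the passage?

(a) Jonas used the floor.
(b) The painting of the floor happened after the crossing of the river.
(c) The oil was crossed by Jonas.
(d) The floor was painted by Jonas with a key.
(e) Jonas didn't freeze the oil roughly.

(a) Not entailed — the floor is the patient, not an instrument — Jonas used a key.
(b) Entailed — the narrative places the crossing before the painting.
(c) Not entailed — Jonas crossed the river, not the oil; the oil belongs to the freezing event.
(d) Entailed — the original entails any weakening of itself; this just drops 'at midnight'.
(e) Not entailed — dropping 'in the yard' under negation is not valid — the original leaves open that Jonas froze the oil some other way.

(b), (d)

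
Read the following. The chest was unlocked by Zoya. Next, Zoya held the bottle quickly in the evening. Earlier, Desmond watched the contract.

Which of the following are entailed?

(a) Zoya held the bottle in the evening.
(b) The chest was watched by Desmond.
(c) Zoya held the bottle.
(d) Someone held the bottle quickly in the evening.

(a) Entailed — dropping 'quickly' leaves a sub-description the original still satisfies.
(b) Not entailed — Desmond watched the contract, not the chest; the chest belongs to the unlocking event.
(c) Entailed — dropping 'quickly', 'in the evening' leaves a sub-description the original still satisfies.
(d) Entailed — the original entails any weakening of itself; this just generalizes the agent.

(a), (c), (d)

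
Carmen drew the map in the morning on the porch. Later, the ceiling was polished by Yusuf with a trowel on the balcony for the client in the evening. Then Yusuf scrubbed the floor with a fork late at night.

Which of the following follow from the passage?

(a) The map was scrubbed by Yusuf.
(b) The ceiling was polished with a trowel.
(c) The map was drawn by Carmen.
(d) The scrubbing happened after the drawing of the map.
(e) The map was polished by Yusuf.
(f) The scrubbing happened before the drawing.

(b), (c), (d)

(a) Not entailed — Yusuf scrubbed the floor, not the map; the map belongs to the drawing event.
(b) Entailed — the original entails any weakening of itself; this just drops 'for the client', 'in the evening', 'on the balcony' and generalizes the agent.
(c) Entailed — the original entails any weakening of itself; this just drops 'in the morning', 'on the porch'.
(d) Entailed — the narrative places the drawing before the scrubbing.
(e) Not entailed — Yusuf polished the ceiling, not the map; the map belongs to the drawing event.
(f) Not entailed — the narrative places the drawing before the scrubbing, not after.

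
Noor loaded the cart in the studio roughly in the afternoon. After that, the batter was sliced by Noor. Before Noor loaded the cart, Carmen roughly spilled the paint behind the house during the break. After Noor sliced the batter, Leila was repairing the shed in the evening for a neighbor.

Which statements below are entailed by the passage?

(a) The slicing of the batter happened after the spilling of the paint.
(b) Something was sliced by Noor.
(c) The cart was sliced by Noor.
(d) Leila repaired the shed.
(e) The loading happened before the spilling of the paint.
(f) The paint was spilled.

(a) Entailed — the narrative places the spilling before the slicing.
(b) Entailed — the original entails any weakening of itself; this just generalizes the patient.
(c) Not entailed — Noor sliced the batter, not the cart; the cart belongs to the loading event.
(d) Not entailed — 'was repairing' is progressive on an accomplishment; it does not entail the completed 'repaired'.
(e) Not entailed — the narrative places the spilling before the loading, not after.
(f) Entailed — this follows by dropping conjuncts from the spilling event's description.

(a), (b), (f)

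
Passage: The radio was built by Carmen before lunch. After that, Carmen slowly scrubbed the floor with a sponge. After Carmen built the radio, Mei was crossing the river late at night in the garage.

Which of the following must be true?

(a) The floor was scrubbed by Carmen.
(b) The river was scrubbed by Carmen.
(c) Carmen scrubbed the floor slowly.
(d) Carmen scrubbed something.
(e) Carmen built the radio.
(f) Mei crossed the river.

(a) Entailed — the original entails any weakening of itself; this just drops 'slowly', 'with a sponge'.
(b) Not entailed — Carmen scrubbed the floor, not the river; the river belongs to the crossing event.
(c) Entailed — dropping 'with a sponge' leaves a sub-description the original still satisfies.
(d) Entailed — dropping 'slowly', 'with a sponge' and generalizing the patient leaves a sub-description the original still satisfies.
(e) Entailed — the original entails any weakening of itself; this just drops 'before lunch'.
(f) Not entailed — 'was crossing' is progressive on an accomplishment; it does not entail the completed 'crossed'.

(a), (c), (d), (e)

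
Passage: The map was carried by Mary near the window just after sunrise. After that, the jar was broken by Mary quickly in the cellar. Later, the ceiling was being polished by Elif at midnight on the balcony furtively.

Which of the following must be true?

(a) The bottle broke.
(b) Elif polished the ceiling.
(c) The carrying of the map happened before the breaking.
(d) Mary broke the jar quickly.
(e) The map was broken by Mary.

(b), (c), (d)

(a) Not entailed — the jar is what broke, not the bottle.
(b) Entailed — 'polish' is an activity; 'was polishing' entails that some polishing happened, so 'polished' holds.
(c) Entailed — the narrative places the carrying before the breaking.
(d) Entailed — this follows by dropping conjuncts from the breaking event's description.
(e) Not entailed — Mary broke the jar, not the map; the map belongs to the carrying event.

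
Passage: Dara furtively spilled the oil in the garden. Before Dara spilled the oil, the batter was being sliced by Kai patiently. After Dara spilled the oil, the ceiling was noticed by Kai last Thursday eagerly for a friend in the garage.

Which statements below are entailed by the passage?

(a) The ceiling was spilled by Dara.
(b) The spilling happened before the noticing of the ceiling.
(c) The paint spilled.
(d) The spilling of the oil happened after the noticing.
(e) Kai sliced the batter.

(b)

(a) Not entailed — Dara spilled the oil, not the ceiling; the ceiling belongs to the noticing event.
(b) Entailed — the narrative places the spilling before the noticing.
(c) Not entailed — the oil is what spilled, not the paint.
(d) Not entailed — the narrative places the spilling before the noticing, not after.
(e) Not entailed — 'was slicing' is progressive on an accomplishment; it does not entail the completed 'sliced'.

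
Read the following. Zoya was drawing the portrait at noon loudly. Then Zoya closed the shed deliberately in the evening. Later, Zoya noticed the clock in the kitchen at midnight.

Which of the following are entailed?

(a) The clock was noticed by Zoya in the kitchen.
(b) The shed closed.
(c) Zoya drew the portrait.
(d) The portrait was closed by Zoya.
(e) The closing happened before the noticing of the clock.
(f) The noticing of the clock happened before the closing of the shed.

(a), (b), (e)

(a) Entailed — dropping 'at midnight' leaves a sub-description the original still satisfies.
(b) Entailed — 'Zoya closed the shed' is causative; it entails the inchoative 'the shed closed'.
(c) Not entailed — 'was drawing' is progressive on an accomplishment; it does not entail the completed 'drew'.
(d) Not entailed — Zoya closed the shed, not the portrait; the portrait belongs to the drawing event.
(e) Entailed — the narrative places the closing before the noticing.
(f) Not entailed — the narrative places the closing before the noticing, not after.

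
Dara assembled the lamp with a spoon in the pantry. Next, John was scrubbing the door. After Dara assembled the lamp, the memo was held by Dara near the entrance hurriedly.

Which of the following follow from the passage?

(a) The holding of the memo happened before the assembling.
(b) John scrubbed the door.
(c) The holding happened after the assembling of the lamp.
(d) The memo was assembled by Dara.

(b), (c)

(a) Not entailed — the narrative places the assembling before the holding, not after.
(b) Entailed — 'scrub' is an activity; 'was scrubbing' entails that some scrubbing happened, so 'scrubbed' holds.
(c) Entailed — the narrative places the assembling before the holding.
(d) Not entailed — Dara assembled the lamp, not the memo; the memo belongs to the holding event.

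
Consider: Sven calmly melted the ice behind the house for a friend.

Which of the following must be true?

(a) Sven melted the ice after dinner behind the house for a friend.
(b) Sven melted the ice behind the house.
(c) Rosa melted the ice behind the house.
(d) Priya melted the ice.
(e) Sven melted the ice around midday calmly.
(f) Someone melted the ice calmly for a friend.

(a) Not entailed — 'after dinner' adds information not in the original event.
(b) Entailed — every conjunct here is already in the original melting event.
(c) Not entailed — the passage has Sven melting the ice, not Rosa.
(d) Not entailed — the passage has Sven melting the ice, not Priya.
(e) Not entailed — 'around midday' adds information not in the original event.
(f) Entailed — the original entails any weakening of itself; this just drops 'behind the house' and generalizes the agent.

(b), (f)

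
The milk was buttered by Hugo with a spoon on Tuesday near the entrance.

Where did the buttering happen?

'near the entrance' marks the location of the buttering event.

near the entrance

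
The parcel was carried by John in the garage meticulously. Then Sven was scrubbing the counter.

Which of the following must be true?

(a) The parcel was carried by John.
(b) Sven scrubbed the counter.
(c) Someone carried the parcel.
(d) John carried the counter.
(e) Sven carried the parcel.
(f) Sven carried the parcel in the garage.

(a), (b), (c)

(a) Entailed — every conjunct here is already in the original carrying event.
(b) Entailed — 'scrub' is an activity; 'was scrubbing' entails that some scrubbing happened, so 'scrubbed' holds.
(c) Entailed — the original entails any weakening of itself; this just drops 'in the garage', 'meticulously' and generalizes the agent.
(d) Not entailed — John carried the parcel, not the counter; the counter belongs to the scrubbing event.
(e) Not entailed — the passage has John carrying the parcel, not Sven.
(f) Not entailed — the passage has John carrying the parcel, not Sven.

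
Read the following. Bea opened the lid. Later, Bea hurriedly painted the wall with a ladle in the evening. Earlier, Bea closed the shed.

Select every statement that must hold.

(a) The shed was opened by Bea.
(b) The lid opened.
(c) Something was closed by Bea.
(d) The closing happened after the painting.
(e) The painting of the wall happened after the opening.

(a) Not entailed — Bea opened the lid, not the shed; the shed belongs to the closing event.
(b) Entailed — 'Bea opened the lid' is causative; it entails the inchoative 'the lid opened'.
(c) Entailed — every conjunct here is already in the original closing event.
(d) Not entailed — the narrative places the closing before the painting, not after.
(e) Entailed — the narrative places the opening before the painting.

(b), (c), (e)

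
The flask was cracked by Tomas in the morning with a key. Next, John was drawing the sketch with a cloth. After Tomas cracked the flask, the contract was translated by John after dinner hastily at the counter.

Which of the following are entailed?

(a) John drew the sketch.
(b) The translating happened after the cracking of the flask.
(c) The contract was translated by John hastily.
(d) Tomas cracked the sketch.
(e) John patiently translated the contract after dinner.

(b), (c)

(a) Not entailed — 'was drawing' is progressive on an accomplishment; it does not entail the completed 'drew'.
(b) Entailed — the narrative places the cracking before the translating.
(c) Entailed — this follows by dropping conjuncts from the translating event's description.
(d) Not entailed — Tomas cracked the flask, not the sketch; the sketch belongs to the drawing event.
(e) Not entailed — 'patiently' adds a manner not in (and inconsistent with) the original.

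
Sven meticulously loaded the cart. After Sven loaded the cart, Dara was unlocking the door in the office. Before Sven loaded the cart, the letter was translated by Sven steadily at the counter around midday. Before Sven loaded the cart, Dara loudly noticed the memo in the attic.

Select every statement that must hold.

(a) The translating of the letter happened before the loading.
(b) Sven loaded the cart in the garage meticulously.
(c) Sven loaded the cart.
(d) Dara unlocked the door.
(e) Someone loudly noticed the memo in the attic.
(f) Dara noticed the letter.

(a), (c), (e)

(a) Entailed — the narrative places the translating before the loading.
(b) Not entailed — 'in the garage' adds information not in the original event.
(c) Entailed — the original entails any weakening of itself; this just drops 'meticulously'.
(d) Not entailed — 'was unlocking' is progressive on an accomplishment; it does not entail the completed 'unlocked'.
(e) Entailed — this follows by dropping conjuncts from the noticing event's description.
(f) Not entailed — Dara noticed the memo, not the letter; the letter belongs to the translating event.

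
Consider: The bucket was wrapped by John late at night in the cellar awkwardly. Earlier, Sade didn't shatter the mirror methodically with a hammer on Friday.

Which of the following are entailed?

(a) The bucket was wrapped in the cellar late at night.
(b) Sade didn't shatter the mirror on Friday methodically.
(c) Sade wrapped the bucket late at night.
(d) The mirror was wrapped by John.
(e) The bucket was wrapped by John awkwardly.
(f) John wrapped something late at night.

(a) Entailed — the original entails any weakening of itself; this just drops 'awkwardly' and generalizes the agent.
(b) Not entailed — dropping 'with a hammer' under negation is not valid — the original leaves open that Sade shattered the mirror some other way.
(c) Not entailed — the passage has John wrapping the bucket, not Sade.
(d) Not entailed — John wrapped the bucket, not the mirror; the mirror belongs to the shattering event.
(e) Entailed — this follows by dropping conjuncts from the wrapping event's description.
(f) Entailed — dropping 'awkwardly', 'in the cellar' and generalizing the patient leaves a sub-description the original still satisfies.

(a), (e), (f)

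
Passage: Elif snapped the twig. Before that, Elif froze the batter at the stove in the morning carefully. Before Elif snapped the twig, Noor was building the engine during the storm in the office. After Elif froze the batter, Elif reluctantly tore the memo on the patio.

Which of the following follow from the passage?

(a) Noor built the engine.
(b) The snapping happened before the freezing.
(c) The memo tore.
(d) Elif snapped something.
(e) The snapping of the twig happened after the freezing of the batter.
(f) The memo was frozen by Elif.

(a) Not entailed — 'was building' is progressive on an accomplishment; it does not entail the completed 'built'.
(b) Not entailed — the narrative places the freezing before the snapping, not after.
(c) Entailed — 'Elif tore the memo' is causative; it entails the inchoative 'the memo tore'.
(d) Entailed — the original entails any weakening of itself; this just generalizes the patient.
(e) Entailed — the narrative places the freezing before the snapping.
(f) Not entailed — Elif froze the batter, not the memo; the memo belongs to the tearing event.

(c), (d), (e)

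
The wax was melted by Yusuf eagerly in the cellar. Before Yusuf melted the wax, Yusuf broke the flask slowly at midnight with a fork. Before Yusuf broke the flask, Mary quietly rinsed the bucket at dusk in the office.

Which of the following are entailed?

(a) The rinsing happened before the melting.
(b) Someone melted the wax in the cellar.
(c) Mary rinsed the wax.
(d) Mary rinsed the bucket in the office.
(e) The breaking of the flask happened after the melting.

(a) Entailed — the narrative places the rinsing before the melting.
(b) Entailed — the original entails any weakening of itself; this just drops 'eagerly' and generalizes the agent.
(c) Not entailed — Mary rinsed the bucket, not the wax; the wax belongs to the melting event.
(d) Entailed — dropping 'at dusk', 'quietly' leaves a sub-description the original still satisfies.
(e) Not entailed — the narrative places the breaking before the melting, not after.

(a), (b), (d)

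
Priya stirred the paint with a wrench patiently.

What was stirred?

the paint

'the paint' marks the patient of the stirring event.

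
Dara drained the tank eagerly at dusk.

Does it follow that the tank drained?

'Dara drained the tank' is the causative; it entails the inchoative 'the tank drained'.

yes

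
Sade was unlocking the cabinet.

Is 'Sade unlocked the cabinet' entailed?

'was unlocking' is progressive; for an accomplishment like 'unlock the cabinet', it doesn't entail completion.

no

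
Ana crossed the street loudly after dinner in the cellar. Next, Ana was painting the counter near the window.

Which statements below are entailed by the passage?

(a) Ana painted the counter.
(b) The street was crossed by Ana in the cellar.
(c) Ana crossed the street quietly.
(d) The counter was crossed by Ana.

(a) Not entailed — 'was painting' is progressive on an accomplishment; it does not entail the completed 'painted'.
(b) Entailed — dropping 'after dinner', 'loudly' leaves a sub-description the original still satisfies.
(c) Not entailed — 'quietly' adds a manner not in (and inconsistent with) the original.
(d) Not entailed — Ana crossed the street, not the counter; the counter belongs to the painting event.

(b)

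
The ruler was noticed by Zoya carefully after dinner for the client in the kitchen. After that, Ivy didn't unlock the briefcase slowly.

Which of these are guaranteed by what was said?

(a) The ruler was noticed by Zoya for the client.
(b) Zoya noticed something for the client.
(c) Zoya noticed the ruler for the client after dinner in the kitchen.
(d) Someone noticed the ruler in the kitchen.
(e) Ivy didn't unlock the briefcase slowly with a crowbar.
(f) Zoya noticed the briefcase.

(a), (b), (c), (d), (e)

(a) Entailed — every conjunct here is already in the original noticing event.
(b) Entailed — the original entails any weakening of itself; this just drops 'carefully', 'after dinner', 'in the kitchen' and generalizes the patient.
(c) Entailed — every conjunct here is already in the original noticing event.
(d) Entailed — the original entails any weakening of itself; this just drops 'carefully', 'for the client', 'after dinner' and generalizes the agent.
(e) Entailed — under negation, adding a further restriction is entailed: if no such unlocking event occurred, none occurred with a crowbar either.
(f) Not entailed — Zoya noticed the ruler, not the briefcase; the briefcase belongs to the unlocking event.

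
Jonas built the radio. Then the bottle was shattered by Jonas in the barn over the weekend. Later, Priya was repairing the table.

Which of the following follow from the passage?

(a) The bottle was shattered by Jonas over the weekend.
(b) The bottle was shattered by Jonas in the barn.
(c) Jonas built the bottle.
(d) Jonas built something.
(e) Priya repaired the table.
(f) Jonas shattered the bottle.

(a) Entailed — this follows by dropping conjuncts from the shattering event's description.
(b) Entailed — this follows by dropping conjuncts from the shattering event's description.
(c) Not entailed — Jonas built the radio, not the bottle; the bottle belongs to the shattering event.
(d) Entailed — the original entails any weakening of itself; this just generalizes the patient.
(e) Not entailed — 'was repairing' is progressive on an accomplishment; it does not entail the completed 'repaired'.
(f) Entailed — the original entails any weakening of itself; this just drops 'in the barn', 'over the weekend'.

(a), (b), (d), (f)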